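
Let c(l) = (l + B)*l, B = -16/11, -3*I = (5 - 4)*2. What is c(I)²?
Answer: 19600/9801 ≈ 1.9998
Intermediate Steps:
I = -⅔ (I = -(5 - 4)*2/3 = -2/3 = -⅓*2 = -⅔ ≈ -0.66667)
B = -16/11 (B = -16*1/11 = -16/11 ≈ -1.4545)
c(l) = l*(-16/11 + l) (c(l) = (l - 16/11)*l = (-16/11 + l)*l = l*(-16/11 + l))
c(I)² = ((1/11)*(-⅔)*(-16 + 11*(-⅔)))² = ((1/11)*(-⅔)*(-16 - 22/3))² = ((1/11)*(-⅔)*(-70/3))² = (140/99)² = 19600/9801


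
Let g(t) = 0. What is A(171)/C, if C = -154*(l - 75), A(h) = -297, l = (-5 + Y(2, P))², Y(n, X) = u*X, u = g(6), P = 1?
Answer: -27/700 ≈ -0.038571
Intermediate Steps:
u = 0
Y(n, X) = 0 (Y(n, X) = 0*X = 0)
l = 25 (l = (-5 + 0)² = (-5)² = 25)
C = 7700 (C = -154*(25 - 75) = -154*(-50) = 7700)
A(171)/C = -297/7700 = -297*1/7700 = -27/700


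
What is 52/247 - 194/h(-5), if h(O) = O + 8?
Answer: -3674/57 ≈ -64.456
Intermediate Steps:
h(O) = 8 + O
52/247 - 194/h(-5) = 52/247 - 194/(8 - 5) = 52*(1/247) - 194/3 = 4/19 - 194*1/3 = 4/19 - 194/3 = -3674/57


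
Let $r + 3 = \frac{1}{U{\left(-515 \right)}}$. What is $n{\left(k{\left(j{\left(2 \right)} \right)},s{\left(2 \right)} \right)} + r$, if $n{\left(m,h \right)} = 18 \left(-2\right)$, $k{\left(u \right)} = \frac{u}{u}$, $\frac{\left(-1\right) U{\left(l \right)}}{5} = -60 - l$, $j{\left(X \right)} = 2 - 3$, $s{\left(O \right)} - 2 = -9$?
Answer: $- \frac{88726}{2275} \approx -39.0$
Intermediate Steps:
$s{\left(O \right)} = -7$ ($s{\left(O \right)} = 2 - 9 = -7$)
$j{\left(X \right)} = -1$
$U{\left(l \right)} = 300 + 5 l$ ($U{\left(l \right)} = - 5 \left(-60 - l\right) = 300 + 5 l$)
$k{\left(u \right)} = 1$
$n{\left(m,h \right)} = -36$
$r = - \frac{6826}{2275}$ ($r = -3 + \frac{1}{300 + 5 \left(-515\right)} = -3 + \frac{1}{300 - 2575} = -3 + \frac{1}{-2275} = -3 - \frac{1}{2275} = - \frac{6826}{2275} \approx -3.0004$)
$n{\left(k{\left(j{\left(2 \right)} \right)},s{\left(2 \right)} \right)} + r = -36 - \frac{6826}{2275} = - \frac{88726}{2275}$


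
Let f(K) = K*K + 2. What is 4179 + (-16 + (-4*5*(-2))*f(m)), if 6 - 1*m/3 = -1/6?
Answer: 17933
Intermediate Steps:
m = 37/2 (m = 18 - (-3)/6 = 18 - 3*(-⅙) = 18 + ½ = 37/2 ≈ 18.500)
f(K) = 2 + K² (f(K) = K² + 2 = 2 + K²)
4179 + (-16 + (-4*5*(-2))*f(m)) = 4179 + (-16 + (-4*5*(-2))*(2 + (37/2)²)) = 4179 + (-16 + (-20*(-2))*(2 + 1369/4)) = 4179 + (-16 + 40*(1377/4)) = 4179 + (-16 + 13770) = 4179 + 13754 = 17933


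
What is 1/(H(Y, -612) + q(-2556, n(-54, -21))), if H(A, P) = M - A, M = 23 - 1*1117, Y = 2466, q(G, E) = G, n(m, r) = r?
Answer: -1/6116 ≈ -0.00016351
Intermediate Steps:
M = -1094 (M = 23 - 1117 = -1094)
H(A, P) = -1094 - A
1/(H(Y, -612) + q(-2556, n(-54, -21))) = 1/((-1094 - 1*2466) - 2556) = 1/((-1094 - 2466) - 2556) = 1/(-3560 - 2556) = 1/(-6116) = -1/6116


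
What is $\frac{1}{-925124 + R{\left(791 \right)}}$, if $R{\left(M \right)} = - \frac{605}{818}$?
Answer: $- \frac{818}{756752037} \approx -1.0809 \cdot 10^{-6}$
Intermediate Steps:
$R{\left(M \right)} = - \frac{605}{818}$ ($R{\left(M \right)} = \left(-605\right) \frac{1}{818} = - \frac{605}{818}$)
$\frac{1}{-925124 + R{\left(791 \right)}} = \frac{1}{-925124 - \frac{605}{818}} = \frac{1}{- \frac{756752037}{818}} = - \frac{818}{756752037}$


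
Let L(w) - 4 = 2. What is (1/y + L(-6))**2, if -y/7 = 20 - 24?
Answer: 28561/784 ≈ 36.430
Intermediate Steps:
y = 28 (y = -7*(20 - 24) = -7*(-4) = 28)
L(w) = 6 (L(w) = 4 + 2 = 6)
(1/y + L(-6))**2 = (1/28 + 6)**2 = (169/28)**2 = 28561/784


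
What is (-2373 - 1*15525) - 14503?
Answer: -32401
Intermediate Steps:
(-2373 - 1*15525) - 14503 = (-2373 - 15525) - 14503 = -17898 - 14503 = -32401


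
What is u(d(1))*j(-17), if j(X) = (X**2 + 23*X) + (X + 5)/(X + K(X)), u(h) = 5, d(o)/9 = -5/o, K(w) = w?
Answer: -8640/17 ≈ -508.24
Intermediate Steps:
d(o) = -45/o (d(o) = 9*(-5/o) = -45/o)
j(X) = X**2 + 23*X + (5 + X)/(2*X) (j(X) = (X**2 + 23*X) + (X + 5)/(X + X) = (X**2 + 23*X) + (5 + X)/((2*X)) = (X**2 + 23*X) + (5 + X)*(1/(2*X)) = (X**2 + 23*X) + (5 + X)/(2*X) = X**2 + 23*X + (5 + X)/(2*X))
u(d(1))*j(-17) = 5*(1/2 + (-17)**2 + 23*(-17) + (5/2)/(-17)) = 5*(1/2 + 289 - 391 + (5/2)*(-1/17)) = 5*(1/2 + 289 - 391 - 5/34) = 5*(-1728/17) = -8640/17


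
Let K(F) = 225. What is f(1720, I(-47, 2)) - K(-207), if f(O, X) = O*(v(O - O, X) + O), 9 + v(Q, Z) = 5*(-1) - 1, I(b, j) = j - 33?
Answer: 2932375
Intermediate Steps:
I(b, j) = -33 + j
v(Q, Z) = -15 (v(Q, Z) = -9 + (5*(-1) - 1) = -9 + (-5 - 1) = -9 - 6 = -15)
f(O, X) = O*(-15 + O)
f(1720, I(-47, 2)) - K(-207) = 1720*(-15 + 1720) - 1*225 = 1720*1705 - 225 = 2932600 - 225 = 2932375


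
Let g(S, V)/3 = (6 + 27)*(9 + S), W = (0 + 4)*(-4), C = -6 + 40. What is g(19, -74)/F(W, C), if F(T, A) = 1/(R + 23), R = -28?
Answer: -13860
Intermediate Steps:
C = 34
W = -16 (W = 4*(-4) = -16)
g(S, V) = 891 + 99*S (g(S, V) = 3*((6 + 27)*(9 + S)) = 3*(33*(9 + S)) = 3*(297 + 33*S) = 891 + 99*S)
F(T, A) = -1/5 (F(T, A) = 1/(-28 + 23) = 1/(-5) = -1/5)
g(19, -74)/F(W, C) = (891 + 99*19)/(-1/5) = (891 + 1881)*(-5) = 2772*(-5) = -13860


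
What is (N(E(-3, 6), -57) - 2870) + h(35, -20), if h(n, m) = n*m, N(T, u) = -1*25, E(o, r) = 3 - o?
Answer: -3595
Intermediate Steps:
N(T, u) = -25
h(n, m) = m*n
(N(E(-3, 6), -57) - 2870) + h(35, -20) = (-25 - 2870) - 20*35 = -2895 - 700 = -3595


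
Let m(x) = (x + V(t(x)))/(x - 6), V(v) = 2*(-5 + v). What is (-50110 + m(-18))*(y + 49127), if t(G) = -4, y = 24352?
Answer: -7363844943/2 ≈ -3.6819e+9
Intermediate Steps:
V(v) = -10 + 2*v
m(x) = (-18 + x)/(-6 + x) (m(x) = (x + (-10 + 2*(-4)))/(x - 6) = (x + (-10 - 8))/(-6 + x) = (x - 18)/(-6 + x) = (-18 + x)/(-6 + x))
(-50110 + m(-18))*(y + 49127) = (-50110 + (-18 - 18)/(-6 - 18))*(24352 + 49127) = (-50110 - 36/(-24))*73479 = (-50110 - 1/24*(-36))*73479 = (-50110 + 3/2)*73479 = -100217/2*73479 = -7363844943/2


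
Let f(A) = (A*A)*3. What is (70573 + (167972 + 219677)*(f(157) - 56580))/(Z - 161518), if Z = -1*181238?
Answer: -1683092689/85689 ≈ -19642.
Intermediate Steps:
Z = -181238
f(A) = 3*A² (f(A) = A²*3 = 3*A²)
(70573 + (167972 + 219677)*(f(157) - 56580))/(Z - 161518) = (70573 + (167972 + 219677)*(3*157² - 56580))/(-181238 - 161518) = (70573 + 387649*(3*24649 - 56580))/(-342756) = (70573 + 387649*(73947 - 56580))*(-1/342756) = (70573 + 387649*17367)*(-1/342756) = (70573 + 6732300183)*(-1/342756) = 6732370756*(-1/342756) = -1683092689/85689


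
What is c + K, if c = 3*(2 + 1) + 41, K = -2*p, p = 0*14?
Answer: 50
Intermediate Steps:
p = 0
K = 0 (K = -2*0 = 0)
c = 50 (c = 3*3 + 41 = 9 + 41 = 50)
c + K = 50 + 0 = 50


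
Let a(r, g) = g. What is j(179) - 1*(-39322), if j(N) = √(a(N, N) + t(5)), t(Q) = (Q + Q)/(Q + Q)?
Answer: 39322 + 6*√5 ≈ 39335.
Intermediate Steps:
t(Q) = 1 (t(Q) = (2*Q)/((2*Q)) = (2*Q)*(1/(2*Q)) = 1)
j(N) = √(1 + N) (j(N) = √(N + 1) = √(1 + N))
j(179) - 1*(-39322) = √(1 + 179) - 1*(-39322) = √180 + 39322 = 6*√5 + 39322 = 39322 + 6*√5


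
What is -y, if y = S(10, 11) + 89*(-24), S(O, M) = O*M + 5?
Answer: 2021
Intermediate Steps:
S(O, M) = 5 + M*O (S(O, M) = M*O + 5 = 5 + M*O)
y = -2021 (y = (5 + 11*10) + 89*(-24) = (5 + 110) - 2136 = 115 - 2136 = -2021)
-y = -1*(-2021) = 2021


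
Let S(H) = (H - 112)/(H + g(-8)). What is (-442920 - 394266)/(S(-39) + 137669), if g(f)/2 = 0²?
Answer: -16325127/2684621 ≈ -6.0810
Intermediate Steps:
g(f) = 0 (g(f) = 2*0² = 2*0 = 0)
S(H) = (-112 + H)/H (S(H) = (H - 112)/(H + 0) = (-112 + H)/H)
(-442920 - 394266)/(S(-39) + 137669) = (-442920 - 394266)/((-112 - 39)/(-39) + 137669) = -837186/(-1/39*(-151) + 137669) = -837186/(151/39 + 137669) = -837186/5369242/39 = -837186*39/5369242 = -16325127/2684621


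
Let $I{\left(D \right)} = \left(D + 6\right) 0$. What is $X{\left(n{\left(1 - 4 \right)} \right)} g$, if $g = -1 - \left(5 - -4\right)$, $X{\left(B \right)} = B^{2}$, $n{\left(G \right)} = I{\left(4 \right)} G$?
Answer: $0$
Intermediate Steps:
$I{\left(D \right)} = 0$ ($I{\left(D \right)} = \left(6 + D\right) 0 = 0$)
$n{\left(G \right)} = 0$ ($n{\left(G \right)} = 0 G = 0$)
$g = -10$ ($g = -1 - \left(5 + 4\right) = -1 - 9 = -10$)
$X{\left(n{\left(1 - 4 \right)} \right)} g = 0^{2} \left(-10\right) = 0 \left(-10\right) = 0$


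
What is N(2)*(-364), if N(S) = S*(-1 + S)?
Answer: -728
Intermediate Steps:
N(2)*(-364) = (2*(-1 + 2))*(-364) = (2*1)*(-364) = 2*(-364) = -728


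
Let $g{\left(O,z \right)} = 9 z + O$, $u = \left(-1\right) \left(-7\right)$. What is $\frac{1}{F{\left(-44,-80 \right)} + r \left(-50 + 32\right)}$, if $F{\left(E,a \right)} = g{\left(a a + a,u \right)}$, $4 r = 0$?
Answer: $\frac{1}{6383} \approx 0.00015667$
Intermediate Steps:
$r = 0$ ($r = \frac{1}{4} \cdot 0 = 0$)
$u = 7$
$g{\left(O,z \right)} = O + 9 z$
$F{\left(E,a \right)} = 63 + a + a^{2}$ ($F{\left(E,a \right)} = \left(a a + a\right) + 9 \cdot 7 = \left(a^{2} + a\right) + 63 = \left(a + a^{2}\right) + 63 = 63 + a + a^{2}$)
$\frac{1}{F{\left(-44,-80 \right)} + r \left(-50 + 32\right)} = \frac{1}{\left(63 - 80 \left(1 - 80\right)\right) + 0 \left(-50 + 32\right)} = \frac{1}{\left(63 - -6320\right) + 0 \left(-18\right)} = \frac{1}{\left(63 + 6320\right) + 0} = \frac{1}{6383 + 0} = \frac{1}{6383}$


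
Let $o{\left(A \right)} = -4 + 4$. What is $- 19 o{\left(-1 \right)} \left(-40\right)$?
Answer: $0$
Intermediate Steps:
$o{\left(A \right)} = 0$
$- 19 o{\left(-1 \right)} \left(-40\right) = \left(-19\right) 0 \left(-40\right) = 0 \left(-40\right) = 0$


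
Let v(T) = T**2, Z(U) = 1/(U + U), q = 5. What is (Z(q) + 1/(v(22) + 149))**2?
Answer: 413449/40068900 ≈ 0.010318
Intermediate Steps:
Z(U) = 1/(2*U)
(Z(q) + 1/(v(22) + 149))**2 = ((1/2)/5 + 1/(22**2 + 149))**2 = ((1/2)*(1/5) + 1/(484 + 149))**2 = (1/10 + 1/633)**2 = (643/6330)**2 = 413449/40068900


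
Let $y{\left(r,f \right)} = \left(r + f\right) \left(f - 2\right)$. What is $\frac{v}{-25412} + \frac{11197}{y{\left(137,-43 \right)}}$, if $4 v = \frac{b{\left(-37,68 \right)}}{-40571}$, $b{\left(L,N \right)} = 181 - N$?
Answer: $- \frac{23087995464293}{8722177531920} \approx -2.647$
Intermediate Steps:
$v = - \frac{113}{162284}$ ($v = \frac{\left(181 - 68\right) \frac{1}{-40571}}{4} = \frac{\left(181 - 68\right) \left(- \frac{1}{40571}\right)}{4} = \frac{113 \left(- \frac{1}{40571}\right)}{4} = \frac{1}{4} \left(- \frac{113}{40571}\right) = - \frac{113}{162284} \approx -0.00069631$)
$y{\left(r,f \right)} = \left(-2 + f\right) \left(f + r\right)$ ($y{\left(r,f \right)} = \left(f + r\right) \left(-2 + f\right) = \left(-2 + f\right) \left(f + r\right)$)
$\frac{v}{-25412} + \frac{11197}{y{\left(137,-43 \right)}} = - \frac{113}{162284 \left(-25412\right)} + \frac{11197}{\left(-43\right)^{2} - -86 - 274 - 5891} = \left(- \frac{113}{162284}\right) \left(- \frac{1}{25412}\right) + \frac{11197}{1849 + 86 - 274 - 5891} = \frac{113}{4123961008} + \frac{11197}{-4230} = \frac{113}{4123961008} + 11197 \left(- \frac{1}{4230}\right) = \frac{113}{4123961008} - \frac{11197}{4230} = - \frac{23087995464293}{8722177531920}$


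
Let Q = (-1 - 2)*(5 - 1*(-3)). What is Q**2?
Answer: 576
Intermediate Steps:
Q = -24 (Q = -3*(5 + 3) = -3*8 = -24)
Q**2 = (-24)**2 = 576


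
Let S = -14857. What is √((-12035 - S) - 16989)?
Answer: I*√14167 ≈ 119.03*I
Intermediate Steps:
√((-12035 - S) - 16989) = √((-12035 - 1*(-14857)) - 16989) = √((-12035 + 14857) - 16989) = √(2822 - 16989) = √(-14167) = I*√14167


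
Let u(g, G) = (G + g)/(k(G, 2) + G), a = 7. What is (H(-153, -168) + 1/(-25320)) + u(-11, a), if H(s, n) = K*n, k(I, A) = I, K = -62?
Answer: 1846081193/177240 ≈ 10416.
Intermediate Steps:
u(g, G) = (G + g)/(2*G) (u(g, G) = (G + g)/(G + G) = (G + g)/((2*G)) = (G + g)*(1/(2*G)) = (G + g)/(2*G))
H(s, n) = -62*n
(H(-153, -168) + 1/(-25320)) + u(-11, a) = (-62*(-168) + 1/(-25320)) + (½)*(7 - 11)/7 = (10416 - 1/25320) + (½)*(⅐)*(-4) = 263733119/25320 - 2/7 = 1846081193/177240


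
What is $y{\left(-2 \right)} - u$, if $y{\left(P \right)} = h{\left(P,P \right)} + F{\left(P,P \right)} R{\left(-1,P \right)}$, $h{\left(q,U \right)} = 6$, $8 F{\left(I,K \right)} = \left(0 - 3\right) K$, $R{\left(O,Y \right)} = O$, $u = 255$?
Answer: $- \frac{999}{4} \approx -249.75$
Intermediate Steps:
$F{\left(I,K \right)} = - \frac{3 K}{8}$ ($F{\left(I,K \right)} = \frac{\left(0 - 3\right) K}{8} = \frac{\left(-3\right) K}{8} = - \frac{3 K}{8}$)
$y{\left(P \right)} = 6 + \frac{3 P}{8}$ ($y{\left(P \right)} = 6 + - \frac{3 P}{8} \left(-1\right) = 6 + \frac{3 P}{8}$)
$y{\left(-2 \right)} - u = \left(6 + \frac{3}{8} \left(-2\right)\right) - 255 = \left(6 - \frac{3}{4}\right) - 255 = \frac{21}{4} - 255 = - \frac{999}{4}$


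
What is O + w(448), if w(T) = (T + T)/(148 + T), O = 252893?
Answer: 37681281/149 ≈ 2.5289e+5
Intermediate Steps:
w(T) = 2*T/(148 + T) (w(T) = (2*T)/(148 + T) = 2*T/(148 + T))
O + w(448) = 252893 + 2*448/(148 + 448) = 252893 + 2*448/596 = 252893 + 2*448*(1/596) = 252893 + 224/149 = 37681281/149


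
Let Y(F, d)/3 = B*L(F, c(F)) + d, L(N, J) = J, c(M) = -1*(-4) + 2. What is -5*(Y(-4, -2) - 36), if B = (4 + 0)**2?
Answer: -1230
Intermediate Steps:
c(M) = 6 (c(M) = 4 + 2 = 6)
B = 16 (B = 4**2 = 16)
Y(F, d) = 288 + 3*d (Y(F, d) = 3*(16*6 + d) = 3*(96 + d) = 288 + 3*d)
-5*(Y(-4, -2) - 36) = -5*((288 + 3*(-2)) - 36) = -5*((288 - 6) - 36) = -5*(282 - 36) = -5*246 = -1230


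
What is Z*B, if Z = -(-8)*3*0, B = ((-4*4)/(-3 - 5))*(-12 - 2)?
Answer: 0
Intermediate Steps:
B = -28 (B = -16/(-8)*(-14) = -16*(-⅛)*(-14) = 2*(-14) = -28)
Z = 0 (Z = -(-8)*0 = -8*0 = 0)
Z*B = 0*(-28) = 0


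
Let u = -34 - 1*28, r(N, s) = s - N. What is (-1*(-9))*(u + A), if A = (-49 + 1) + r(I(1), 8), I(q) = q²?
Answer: -927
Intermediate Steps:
u = -62 (u = -34 - 28 = -62)
A = -41 (A = (-49 + 1) + (8 - 1*1²) = -48 + (8 - 1*1) = -48 + (8 - 1) = -48 + 7 = -41)
(-1*(-9))*(u + A) = (-1*(-9))*(-62 - 41) = 9*(-103) = -927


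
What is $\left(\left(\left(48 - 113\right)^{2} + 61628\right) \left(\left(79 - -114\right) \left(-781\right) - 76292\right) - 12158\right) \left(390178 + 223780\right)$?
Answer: $-9178849830403714$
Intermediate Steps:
$\left(\left(\left(48 - 113\right)^{2} + 61628\right) \left(\left(79 - -114\right) \left(-781\right) - 76292\right) - 12158\right) \left(390178 + 223780\right) = \left(\left(\left(-65\right)^{2} + 61628\right) \left(\left(79 + 114\right) \left(-781\right) - 76292\right) - 12158\right) 613958 = \left(\left(4225 + 61628\right) \left(193 \left(-781\right) - 76292\right) - 12158\right) 613958 = \left(65853 \left(-150733 - 76292\right) - 12158\right) 613958 = \left(65853 \left(-227025\right) - 12158\right) 613958 = \left(-14950277325 - 12158\right) 613958 = \left(-14950289483\right) 613958 = -9178849830403714$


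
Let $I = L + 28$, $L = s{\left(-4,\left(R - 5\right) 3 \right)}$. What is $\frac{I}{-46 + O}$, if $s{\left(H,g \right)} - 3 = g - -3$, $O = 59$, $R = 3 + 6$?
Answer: $\frac{46}{13} \approx 3.5385$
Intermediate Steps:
$R = 9$
$s{\left(H,g \right)} = 6 + g$ ($s{\left(H,g \right)} = 3 + \left(g - -3\right) = 3 + \left(g + 3\right) = 3 + \left(3 + g\right) = 6 + g$)
$L = 18$ ($L = 6 + \left(9 - 5\right) 3 = 6 + 4 \cdot 3 = 6 + 12 = 18$)
$I = 46$ ($I = 18 + 28 = 46$)
$\frac{I}{-46 + O} = \frac{46}{-46 + 59} = \frac{46}{13}$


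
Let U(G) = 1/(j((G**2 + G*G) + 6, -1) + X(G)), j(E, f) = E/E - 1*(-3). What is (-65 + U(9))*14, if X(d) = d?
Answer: -11816/13 ≈ -908.92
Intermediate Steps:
j(E, f) = 4 (j(E, f) = 1 + 3 = 4)
U(G) = 1/(4 + G)
(-65 + U(9))*14 = (-65 + 1/(4 + 9))*14 = (-65 + 1/13)*14 = -844/13*14 = -11816/13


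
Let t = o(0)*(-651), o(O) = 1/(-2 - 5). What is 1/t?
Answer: 1/93 ≈ 0.010753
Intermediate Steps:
o(O) = -1/7 (o(O) = 1/(-7) = -1/7)
t = 93 (t = -1/7*(-651) = 93)
1/t = 1/93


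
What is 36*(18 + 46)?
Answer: 2304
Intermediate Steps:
36*(18 + 46) = 36*64 = 2304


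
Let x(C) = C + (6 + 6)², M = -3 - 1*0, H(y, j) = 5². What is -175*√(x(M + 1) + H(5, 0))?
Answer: -175*√167 ≈ -2261.5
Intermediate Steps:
H(y, j) = 25
M = -3 (M = -3 + 0 = -3)
x(C) = 144 + C (x(C) = C + 12² = C + 144 = 144 + C)
-175*√(x(M + 1) + H(5, 0)) = -175*√((144 + (-3 + 1)) + 25) = -175*√((144 - 2) + 25) = -175*√(142 + 25) = -175*√167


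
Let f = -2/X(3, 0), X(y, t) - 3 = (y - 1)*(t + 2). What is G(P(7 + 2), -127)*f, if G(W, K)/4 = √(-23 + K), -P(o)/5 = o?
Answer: -40*I*√6/7 ≈ -13.997*I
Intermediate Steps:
P(o) = -5*o
G(W, K) = 4*√(-23 + K)
X(y, t) = 3 + (-1 + y)*(2 + t) (X(y, t) = 3 + (y - 1)*(t + 2) = 3 + (-1 + y)*(2 + t))
f = -2/7 (f = -2/(1 - 1*0 + 2*3 + 0*3) = -2/(1 + 0 + 6 + 0) = -2/7 ≈ -0.28571)
G(P(7 + 2), -127)*f = (4*√(-23 - 127))*(-2/7) = (4*√(-150))*(-2/7) = (4*(5*I*√6))*(-2/7) = (20*I*√6)*(-2/7) = -40*I*√6/7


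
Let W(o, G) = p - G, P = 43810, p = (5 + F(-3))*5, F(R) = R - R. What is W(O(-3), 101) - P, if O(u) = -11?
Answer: -43886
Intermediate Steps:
F(R) = 0
p = 25 (p = (5 + 0)*5 = 5*5 = 25)
W(o, G) = 25 - G
W(O(-3), 101) - P = (25 - 1*101) - 1*43810 = (25 - 101) - 43810 = -76 - 43810 = -43886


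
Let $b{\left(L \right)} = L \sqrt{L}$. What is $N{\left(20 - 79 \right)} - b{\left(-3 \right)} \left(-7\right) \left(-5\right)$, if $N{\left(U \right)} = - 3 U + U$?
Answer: $118 + 105 i \sqrt{3} \approx 118.0 + 181.87 i$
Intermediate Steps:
$N{\left(U \right)} = - 2 U$
$b{\left(L \right)} = L^{\frac{3}{2}}$
$N{\left(20 - 79 \right)} - b{\left(-3 \right)} \left(-7\right) \left(-5\right) = - 2 \left(20 - 79\right) - \left(-3\right)^{\frac{3}{2}} \left(-7\right) \left(-5\right) = - 2 \left(20 - 79\right) - - 3 i \sqrt{3} \left(-7\right) \left(-5\right) = \left(-2\right) \left(-59\right) - 21 i \sqrt{3} \left(-5\right) = 118 - - 105 i \sqrt{3} = 118 + 105 i \sqrt{3}$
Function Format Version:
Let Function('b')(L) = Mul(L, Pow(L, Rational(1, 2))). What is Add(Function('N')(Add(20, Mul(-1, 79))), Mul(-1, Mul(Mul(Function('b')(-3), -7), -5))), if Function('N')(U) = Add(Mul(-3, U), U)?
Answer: Add(118, Mul(105, I, Pow(3, Rational(1, 2)))) ≈ Add(118.00, Mul(181.87, I))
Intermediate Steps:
Function('N')(U) = Mul(-2, U)
Function('b')(L) = Pow(L, Rational(3, 2))
Add(Function('N')(Add(20, Mul(-1, 79))), Mul(-1, Mul(Mul(Function('b')(-3), -7), -5))) = Add(Mul(-2, Add(20, Mul(-1, 79))), Mul(-1, Mul(Mul(Pow(-3, Rational(3, 2)), -7), -5))) = Add(Mul(-2, Add(20, -79)), Mul(-1, Mul(Mul(Mul(-3, I, Pow(3, Rational(1, 2))), -7), -5))) = Add(Mul(-2, -59), Mul(-1, Mul(Mul(21, I, Pow(3, Rational(1, 2))), -5))) = Add(118, Mul(-1, Mul(-105, I, Pow(3, Rational(1, 2))))) = Add(118, Mul(105, I, Pow(3, Rational(1, 2))))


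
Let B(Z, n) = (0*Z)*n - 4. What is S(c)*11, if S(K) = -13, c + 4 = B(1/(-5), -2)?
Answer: -143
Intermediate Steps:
B(Z, n) = -4 (B(Z, n) = 0*n - 4 = 0 - 4 = -4)
c = -8 (c = -4 - 4 = -8)
S(c)*11 = -13*11 = -143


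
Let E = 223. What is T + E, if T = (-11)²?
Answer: 344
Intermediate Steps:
T = 121
T + E = 121 + 223 = 344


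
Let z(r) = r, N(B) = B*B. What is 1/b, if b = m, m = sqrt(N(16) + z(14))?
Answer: sqrt(30)/90 ≈ 0.060858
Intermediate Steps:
N(B) = B**2
m = 3*sqrt(30) (m = sqrt(16**2 + 14) = sqrt(256 + 14) = sqrt(270) = 3*sqrt(30) ≈ 16.432)
b = 3*sqrt(30) ≈ 16.432
1/b = 1/(3*sqrt(30)) = sqrt(30)/90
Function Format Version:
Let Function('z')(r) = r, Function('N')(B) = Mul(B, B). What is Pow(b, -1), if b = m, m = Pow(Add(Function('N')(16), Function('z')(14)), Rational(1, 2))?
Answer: Mul(Rational(1, 90), Pow(30, Rational(1, 2))) ≈ 0.060858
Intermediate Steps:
Function('N')(B) = Pow(B, 2)
m = Mul(3, Pow(30, Rational(1, 2))) (m = Pow(Add(Pow(16, 2), 14), Rational(1, 2)) = Pow(Add(256, 14), Rational(1, 2)) = Pow(270, Rational(1, 2)) = Mul(3, Pow(30, Rational(1, 2))) ≈ 16.432)
b = Mul(3, Pow(30, Rational(1, 2))) ≈ 16.432
Pow(b, -1) = Pow(Mul(3, Pow(30, Rational(1, 2))), -1) = Mul(Rational(1, 90), Pow(30, Rational(1, 2)))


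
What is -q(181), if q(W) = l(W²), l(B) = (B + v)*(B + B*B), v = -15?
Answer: -35146801871972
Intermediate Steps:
l(B) = (-15 + B)*(B + B²) (l(B) = (B - 15)*(B + B*B) = (-15 + B)*(B + B²))
q(W) = W²*(-15 + W⁴ - 14*W²) (q(W) = W²*(-15 + (W²)² - 14*W²) = W²*(-15 + W⁴ - 14*W²))
-q(181) = -181²*(-15 + 181⁴ - 14*181²) = -32761*(-15 + 1073283121 - 14*32761) = -32761*(-15 + 1073283121 - 458654) = -32761*1072824452 = -1*35146801871972 = -35146801871972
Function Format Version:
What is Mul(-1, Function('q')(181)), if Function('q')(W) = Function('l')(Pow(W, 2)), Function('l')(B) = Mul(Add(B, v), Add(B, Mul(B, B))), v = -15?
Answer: -35146801871972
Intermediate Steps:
Function('l')(B) = Mul(Add(-15, B), Add(B, Pow(B, 2))) (Function('l')(B) = Mul(Add(B, -15), Add(B, Mul(B, B))) = Mul(Add(-15, B), Add(B, Pow(B, 2))))
Function('q')(W) = Mul(Pow(W, 2), Add(-15, Pow(W, 4), Mul(-14, Pow(W, 2)))) (Function('q')(W) = Mul(Pow(W, 2), Add(-15, Pow(Pow(W, 2), 2), Mul(-14, Pow(W, 2)))) = Mul(Pow(W, 2), Add(-15, Pow(W, 4), Mul(-14, Pow(W, 2)))))
Mul(-1, Function('q')(181)) = Mul(-1, Mul(Pow(181, 2), Add(-15, Pow(181, 4), Mul(-14, Pow(181, 2))))) = Mul(-1, Mul(32761, Add(-15, 1073283121, Mul(-14, 32761)))) = Mul(-1, Mul(32761, Add(-15, 1073283121, -458654))) = Mul(-1, Mul(32761, 1072824452)) = Mul(-1, 35146801871972) = -35146801871972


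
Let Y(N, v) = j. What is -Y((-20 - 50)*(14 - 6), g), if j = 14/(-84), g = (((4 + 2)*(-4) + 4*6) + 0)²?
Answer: ⅙ ≈ 0.16667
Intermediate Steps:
g = 0 (g = ((6*(-4) + 24) + 0)² = ((-24 + 24) + 0)² = (0 + 0)² = 0² = 0)
j = -⅙ (j = 14*(-1/84) = -⅙ ≈ -0.16667)
Y(N, v) = -⅙
-Y((-20 - 50)*(14 - 6), g) = -1*(-⅙) = ⅙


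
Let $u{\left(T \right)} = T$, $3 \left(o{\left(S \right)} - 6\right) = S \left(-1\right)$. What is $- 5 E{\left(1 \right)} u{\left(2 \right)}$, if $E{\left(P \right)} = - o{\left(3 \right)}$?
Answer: $50$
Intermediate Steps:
$o{\left(S \right)} = 6 - \frac{S}{3}$ ($o{\left(S \right)} = 6 + \frac{S \left(-1\right)}{3} = 6 + \frac{\left(-1\right) S}{3} = 6 - \frac{S}{3}$)
$E{\left(P \right)} = -5$ ($E{\left(P \right)} = - (6 - 1) = \left(-1\right) 5 = -5$)
$- 5 E{\left(1 \right)} u{\left(2 \right)} = \left(-5\right) \left(-5\right) 2 = 25 \cdot 2 = 50$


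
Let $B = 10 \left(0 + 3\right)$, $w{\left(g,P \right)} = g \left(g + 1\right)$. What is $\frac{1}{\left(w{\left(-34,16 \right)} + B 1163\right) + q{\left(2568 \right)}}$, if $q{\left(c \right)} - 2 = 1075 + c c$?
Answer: $\frac{1}{6631713} \approx 1.5079 \cdot 10^{-7}$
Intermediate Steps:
$w{\left(g,P \right)} = g \left(1 + g\right)$
$q{\left(c \right)} = 1077 + c^{2}$ ($q{\left(c \right)} = 2 + \left(1075 + c c\right) = 2 + \left(1075 + c^{2}\right) = 1077 + c^{2}$)
$B = 30$ ($B = 10 \cdot 3 = 30$)
$\frac{1}{\left(w{\left(-34,16 \right)} + B 1163\right) + q{\left(2568 \right)}} = \frac{1}{\left(- 34 \left(1 - 34\right) + 30 \cdot 1163\right) + \left(1077 + 2568^{2}\right)} = \frac{1}{\left(\left(-34\right) \left(-33\right) + 34890\right) + \left(1077 + 6594624\right)} = \frac{1}{\left(1122 + 34890\right) + 6595701} = \frac{1}{36012 + 6595701} = \frac{1}{6631713}$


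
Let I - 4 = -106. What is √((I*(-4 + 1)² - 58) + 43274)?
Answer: √42298 ≈ 205.66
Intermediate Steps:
I = -102 (I = 4 - 106 = -102)
√((I*(-4 + 1)² - 58) + 43274) = √((-102*(-4 + 1)² - 58) + 43274) = √((-102*(-3)² - 58) + 43274) = √((-102*9 - 58) + 43274) = √((-918 - 58) + 43274) = √(-976 + 43274) = √42298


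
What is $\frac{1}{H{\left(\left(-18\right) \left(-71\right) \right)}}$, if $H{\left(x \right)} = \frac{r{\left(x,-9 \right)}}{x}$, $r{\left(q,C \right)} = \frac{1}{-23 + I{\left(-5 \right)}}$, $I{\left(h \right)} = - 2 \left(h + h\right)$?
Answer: $-3834$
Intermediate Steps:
$I{\left(h \right)} = - 4 h$ ($I{\left(h \right)} = - 2 \cdot 2 h = - 4 h$)
$r{\left(q,C \right)} = - \frac{1}{3}$ ($r{\left(q,C \right)} = \frac{1}{-23 - -20} = \frac{1}{-23 + 20} = \frac{1}{-3} = - \frac{1}{3}$)
$H{\left(x \right)} = - \frac{1}{3 x}$
$\frac{1}{H{\left(\left(-18\right) \left(-71\right) \right)}} = \frac{1}{\left(- \frac{1}{3}\right) \frac{1}{\left(-18\right) \left(-71\right)}} = \frac{1}{\left(- \frac{1}{3}\right) \frac{1}{1278}} = \frac{1}{- \frac{1}{3834}} = -3834$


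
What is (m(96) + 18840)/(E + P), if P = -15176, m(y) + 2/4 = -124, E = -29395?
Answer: -12477/29714 ≈ -0.41990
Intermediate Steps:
m(y) = -249/2 (m(y) = -½ - 124 = -249/2)
(m(96) + 18840)/(E + P) = (-249/2 + 18840)/(-29395 - 15176) = (37431/2)/(-44571) = (37431/2)*(-1/44571) = -12477/29714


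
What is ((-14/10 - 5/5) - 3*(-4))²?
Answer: 2304/25 ≈ 92.160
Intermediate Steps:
((-14/10 - 5/5) - 3*(-4))² = ((-14*⅒ - 5*⅕) + 12)² = ((-7/5 - 1) + 12)² = (-12/5 + 12)² = (48/5)² = 2304/25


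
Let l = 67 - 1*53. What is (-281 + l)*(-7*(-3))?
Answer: -5607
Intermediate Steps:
l = 14 (l = 67 - 53 = 14)
(-281 + l)*(-7*(-3)) = (-281 + 14)*(-7*(-3)) = -267*21 = -5607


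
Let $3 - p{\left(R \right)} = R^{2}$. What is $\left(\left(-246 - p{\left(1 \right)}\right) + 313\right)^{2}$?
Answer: $4225$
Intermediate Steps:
$p{\left(R \right)} = 3 - R^{2}$
$\left(\left(-246 - p{\left(1 \right)}\right) + 313\right)^{2} = \left(\left(-246 - \left(3 - 1^{2}\right)\right) + 313\right)^{2} = \left(\left(-246 - \left(3 - 1\right)\right) + 313\right)^{2} = \left(\left(-246 - 2\right) + 313\right)^{2} = \left(-248 + 313\right)^{2} = 65^{2} = 4225$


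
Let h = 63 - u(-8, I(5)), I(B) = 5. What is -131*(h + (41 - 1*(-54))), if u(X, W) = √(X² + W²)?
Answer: -20698 + 131*√89 ≈ -19462.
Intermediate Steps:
u(X, W) = √(W² + X²)
h = 63 - √89 (h = 63 - √(5² + (-8)²) = 63 - √(25 + 64) = 63 - √89 ≈ 53.566)
-131*(h + (41 - 1*(-54))) = -131*((63 - √89) + (41 - 1*(-54))) = -131*((63 - √89) + (41 + 54)) = -131*((63 - √89) + 95) = -131*(158 - √89) = -20698 + 131*√89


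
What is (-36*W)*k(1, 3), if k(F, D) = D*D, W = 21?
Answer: -6804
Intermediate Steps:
k(F, D) = D**2
(-36*W)*k(1, 3) = -36*21*3**2 = -756*9 = -6804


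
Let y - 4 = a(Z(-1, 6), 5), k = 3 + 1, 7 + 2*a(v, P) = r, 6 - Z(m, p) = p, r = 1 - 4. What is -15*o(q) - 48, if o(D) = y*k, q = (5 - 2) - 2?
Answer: 12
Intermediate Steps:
r = -3
Z(m, p) = 6 - p
a(v, P) = -5 (a(v, P) = -7/2 + (½)*(-3) = -7/2 - 3/2 = -5)
k = 4
q = 1 (q = 3 - 2 = 1)
y = -1 (y = 4 - 5 = -1)
o(D) = -4 (o(D) = -1*4 = -4)
-15*o(q) - 48 = -15*(-4) - 48 = 60 - 48 = 12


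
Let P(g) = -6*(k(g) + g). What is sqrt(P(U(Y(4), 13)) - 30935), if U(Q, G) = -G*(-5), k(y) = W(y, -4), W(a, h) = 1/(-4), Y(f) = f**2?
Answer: I*sqrt(125294)/2 ≈ 176.98*I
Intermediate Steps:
W(a, h) = -1/4
k(y) = -1/4
U(Q, G) = 5*G
P(g) = 3/2 - 6*g (P(g) = -6*(-1/4 + g) = 3/2 - 6*g)
sqrt(P(U(Y(4), 13)) - 30935) = sqrt((3/2 - 30*13) - 30935) = sqrt((3/2 - 6*65) - 30935) = sqrt((3/2 - 390) - 30935) = sqrt(-777/2 - 30935) = sqrt(-62647/2) = I*sqrt(125294)/2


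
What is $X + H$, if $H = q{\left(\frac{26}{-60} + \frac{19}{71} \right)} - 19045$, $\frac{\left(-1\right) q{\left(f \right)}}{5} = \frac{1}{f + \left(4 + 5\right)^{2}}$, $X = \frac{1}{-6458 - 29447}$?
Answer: $- \frac{705011148256}{37018055} \approx -19045.0$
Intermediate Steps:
$X = - \frac{1}{35905}$ ($X = \frac{1}{-35905} = - \frac{1}{35905} \approx -2.7851 \cdot 10^{-5}$)
$q{\left(f \right)} = - \frac{5}{81 + f}$ ($q{\left(f \right)} = - \frac{5}{f + \left(4 + 5\right)^{2}} = - \frac{5}{f + 9^{2}} = - \frac{5}{f + 81} = - \frac{5}{81 + f}$)
$H = - \frac{3279121615}{172177}$ ($H = - \frac{5}{81 + \left(\frac{26}{-60} + \frac{19}{71}\right)} - 19045 = - \frac{5}{81 + \left(26 \left(- \frac{1}{60}\right) + 19 \cdot \frac{1}{71}\right)} - 19045 = - \frac{5}{81 + \left(- \frac{13}{30} + \frac{19}{71}\right)} - 19045 = - \frac{5}{81 - \frac{353}{2130}} - 19045 = - \frac{5}{\frac{172177}{2130}} - 19045 = \left(-5\right) \frac{2130}{172177} - 19045 = - \frac{10650}{172177} - 19045 = - \frac{3279121615}{172177} \approx -19045.0$)
$X + H = - \frac{1}{35905} - \frac{3279121615}{172177} = - \frac{705011148256}{37018055}$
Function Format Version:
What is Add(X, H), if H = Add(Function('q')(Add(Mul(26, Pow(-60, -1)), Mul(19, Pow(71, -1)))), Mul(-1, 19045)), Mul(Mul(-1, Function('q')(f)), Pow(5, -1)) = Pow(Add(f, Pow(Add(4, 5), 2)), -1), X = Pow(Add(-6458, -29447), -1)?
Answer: Rational(-705011148256, 37018055) ≈ -19045.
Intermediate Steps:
X = Rational(-1, 35905) (X = Pow(-35905, -1) = Rational(-1, 35905) ≈ -2.7851e-5)
Function('q')(f) = Mul(-5, Pow(Add(81, f), -1)) (Function('q')(f) = Mul(-5, Pow(Add(f, Pow(Add(4, 5), 2)), -1)) = Mul(-5, Pow(Add(f, Pow(9, 2)), -1)) = Mul(-5, Pow(Add(f, 81), -1)) = Mul(-5, Pow(Add(81, f), -1)))
H = Rational(-3279121615, 172177) (H = Add(Mul(-5, Pow(Add(81, Add(Mul(26, Pow(-60, -1)), Mul(19, Pow(71, -1)))), -1)), Mul(-1, 19045)) = Add(Mul(-5, Pow(Add(81, Add(Mul(26, Rational(-1, 60)), Mul(19, Rational(1, 71)))), -1)), -19045) = Add(Mul(-5, Pow(Add(81, Add(Rational(-13, 30), Rational(19, 71))), -1)), -19045) = Add(Mul(-5, Pow(Add(81, Rational(-353, 2130)), -1)), -19045) = Add(Mul(-5, Pow(Rational(172177, 2130), -1)), -19045) = Add(Mul(-5, Rational(2130, 172177)), -19045) = Add(Rational(-10650, 172177), -19045) = Rational(-3279121615, 172177) ≈ -19045.)
Add(X, H) = Add(Rational(-1, 35905), Rational(-3279121615, 172177)) = Rational(-705011148256, 37018055)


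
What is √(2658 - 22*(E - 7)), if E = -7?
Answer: √2966 ≈ 54.461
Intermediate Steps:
√(2658 - 22*(E - 7)) = √(2658 - 22*(-7 - 7)) = √(2658 - 22*(-14)) = √(2658 + 308) = √2966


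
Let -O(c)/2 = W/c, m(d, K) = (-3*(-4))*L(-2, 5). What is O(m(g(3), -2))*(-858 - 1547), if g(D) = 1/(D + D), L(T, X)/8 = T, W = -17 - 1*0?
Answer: 40885/96 ≈ 425.89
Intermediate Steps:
W = -17 (W = -17 + 0 = -17)
L(T, X) = 8*T
g(D) = 1/(2*D)
m(d, K) = -192 (m(d, K) = (-3*(-4))*(8*(-2)) = 12*(-16) = -192)
O(c) = 34/c (O(c) = -(-34)/c = 34/c)
O(m(g(3), -2))*(-858 - 1547) = (34/(-192))*(-858 - 1547) = (34*(-1/192))*(-2405) = -17/96*(-2405) = 40885/96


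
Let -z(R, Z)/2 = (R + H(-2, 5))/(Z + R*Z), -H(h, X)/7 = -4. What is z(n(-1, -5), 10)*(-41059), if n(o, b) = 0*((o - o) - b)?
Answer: 1149652/5 ≈ 2.2993e+5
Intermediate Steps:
H(h, X) = 28 (H(h, X) = -7*(-4) = 28)
n(o, b) = 0 (n(o, b) = 0*(0 - b) = 0*(-b) = 0)
z(R, Z) = -2*(28 + R)/(Z + R*Z) (z(R, Z) = -2*(R + 28)/(Z + R*Z) = -2*(28 + R)/(Z + R*Z))
z(n(-1, -5), 10)*(-41059) = (2*(-28 - 1*0)/(10*(1 + 0)))*(-41059) = (2*(⅒)*(-28 + 0)/1)*(-41059) = (2*(⅒)*1*(-28))*(-41059) = -28/5*(-41059) = 1149652/5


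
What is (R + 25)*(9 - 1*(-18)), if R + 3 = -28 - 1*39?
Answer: -1215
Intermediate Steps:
R = -70 (R = -3 + (-28 - 1*39) = -3 + (-28 - 39) = -3 - 67 = -70)
(R + 25)*(9 - 1*(-18)) = (-70 + 25)*(9 - 1*(-18)) = -45*(9 + 18) = -45*27 = -1215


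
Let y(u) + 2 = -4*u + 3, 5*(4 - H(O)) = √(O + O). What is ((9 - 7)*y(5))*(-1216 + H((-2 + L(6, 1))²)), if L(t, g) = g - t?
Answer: 46056 + 266*√2/5 ≈ 46131.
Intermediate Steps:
H(O) = 4 - √2*√O/5 (H(O) = 4 - √(O + O)/5 = 4 - √2*√O/5)
y(u) = 1 - 4*u (y(u) = -2 + (-4*u + 3) = -2 + (3 - 4*u) = 1 - 4*u)
((9 - 7)*y(5))*(-1216 + H((-2 + L(6, 1))²)) = ((9 - 7)*(1 - 4*5))*(-1216 + (4 - √2*√((-2 + (1 - 1*6))²)/5)) = (2*(1 - 20))*(-1216 + (4 - √2*√((-2 + (1 - 6))²)/5)) = (2*(-19))*(-1216 + (4 - √2*√((-2 - 5)²)/5)) = -38*(-1216 + (4 - √2*√((-7)²)/5)) = -38*(-1216 + (4 - √2*√49/5)) = -38*(-1216 + (4 - ⅕*√2*7)) = -38*(-1216 + (4 - 7*√2/5)) = -38*(-1212 - 7*√2/5) = 46056 + 266*√2/5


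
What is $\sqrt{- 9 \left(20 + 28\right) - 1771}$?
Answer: $i \sqrt{2203} \approx 46.936 i$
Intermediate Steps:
$\sqrt{- 9 \left(20 + 28\right) - 1771} = \sqrt{\left(-9\right) 48 - 1771} = \sqrt{-432 - 1771} = \sqrt{-2203} = i \sqrt{2203}$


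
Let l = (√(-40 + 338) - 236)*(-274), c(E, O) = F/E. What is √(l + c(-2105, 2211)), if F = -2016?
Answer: √(286532044280 - 1214100850*√298)/2105 ≈ 244.82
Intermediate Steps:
c(E, O) = -2016/E
l = 64664 - 274*√298 (l = (√298 - 236)*(-274) = (-236 + √298)*(-274) = 64664 - 274*√298 ≈ 59934.)
√(l + c(-2105, 2211)) = √((64664 - 274*√298) - 2016/(-2105)) = √((64664 - 274*√298) - 2016*(-1/2105)) = √((64664 - 274*√298) + 2016/2105) = √(136119736/2105 - 274*√298)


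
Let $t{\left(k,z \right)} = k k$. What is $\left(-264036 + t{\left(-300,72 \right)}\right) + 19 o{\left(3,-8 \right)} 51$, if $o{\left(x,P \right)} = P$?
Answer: $-181788$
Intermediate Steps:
$t{\left(k,z \right)} = k^{2}$
$\left(-264036 + t{\left(-300,72 \right)}\right) + 19 o{\left(3,-8 \right)} 51 = \left(-264036 + \left(-300\right)^{2}\right) + 19 \left(-8\right) 51 = \left(-264036 + 90000\right) - 7752 = -174036 - 7752 = -181788$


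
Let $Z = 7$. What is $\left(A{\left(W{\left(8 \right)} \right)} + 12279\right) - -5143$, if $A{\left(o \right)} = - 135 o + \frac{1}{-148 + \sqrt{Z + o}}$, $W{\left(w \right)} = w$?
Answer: $\frac{357709890}{21889} - \frac{\sqrt{15}}{21889} \approx 16342.0$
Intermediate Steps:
$A{\left(o \right)} = \frac{1}{-148 + \sqrt{7 + o}} - 135 o$ ($A{\left(o \right)} = - 135 o + \frac{1}{-148 + \sqrt{7 + o}} = \frac{1}{-148 + \sqrt{7 + o}} - 135 o$)
$\left(A{\left(W{\left(8 \right)} \right)} + 12279\right) - -5143 = \left(\frac{1 + 19980 \cdot 8 - 1080 \sqrt{7 + 8}}{-148 + \sqrt{7 + 8}} + 12279\right) - -5143 = \left(\frac{1 + 159840 - 1080 \sqrt{15}}{-148 + \sqrt{15}} + 12279\right) + \left(-2403 + 7546\right) = \left(\frac{1 + 159840 - 1080 \sqrt{15}}{-148 + \sqrt{15}} + 12279\right) + 5143 = \left(\frac{159841 - 1080 \sqrt{15}}{-148 + \sqrt{15}} + 12279\right) + 5143 = \left(12279 + \frac{159841 - 1080 \sqrt{15}}{-148 + \sqrt{15}}\right) + 5143 = 17422 + \frac{159841 - 1080 \sqrt{15}}{-148 + \sqrt{15}}$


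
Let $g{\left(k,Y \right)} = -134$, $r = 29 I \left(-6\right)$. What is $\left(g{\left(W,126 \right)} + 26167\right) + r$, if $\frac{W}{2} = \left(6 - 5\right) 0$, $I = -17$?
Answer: $28991$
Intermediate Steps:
$W = 0$ ($W = 2 \left(6 - 5\right) 0 = 2 \cdot 1 \cdot 0 = 2 \cdot 0 = 0$)
$r = 2958$ ($r = 29 \left(-17\right) \left(-6\right) = \left(-493\right) \left(-6\right) = 2958$)
$\left(g{\left(W,126 \right)} + 26167\right) + r = \left(-134 + 26167\right) + 2958 = 26033 + 2958 = 28991$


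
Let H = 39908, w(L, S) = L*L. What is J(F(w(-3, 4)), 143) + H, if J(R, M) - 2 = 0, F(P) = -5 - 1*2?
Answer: 39910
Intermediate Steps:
w(L, S) = L²
F(P) = -7 (F(P) = -5 - 2 = -7)
J(R, M) = 2 (J(R, M) = 2 + 0 = 2)
J(F(w(-3, 4)), 143) + H = 2 + 39908 = 39910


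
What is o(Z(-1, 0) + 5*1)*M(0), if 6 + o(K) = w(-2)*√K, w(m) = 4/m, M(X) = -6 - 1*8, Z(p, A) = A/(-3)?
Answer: 84 + 28*√5 ≈ 146.61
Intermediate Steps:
Z(p, A) = -A/3 (Z(p, A) = A*(-⅓) = -A/3)
M(X) = -14 (M(X) = -6 - 8 = -14)
o(K) = -6 - 2*√K (o(K) = -6 + (4/(-2))*√K = -6 + (4*(-½))*√K = -6 - 2*√K)
o(Z(-1, 0) + 5*1)*M(0) = (-6 - 2*√(-⅓*0 + 5*1))*(-14) = (-6 - 2*√(0 + 5))*(-14) = (-6 - 2*√5)*(-14) = 84 + 28*√5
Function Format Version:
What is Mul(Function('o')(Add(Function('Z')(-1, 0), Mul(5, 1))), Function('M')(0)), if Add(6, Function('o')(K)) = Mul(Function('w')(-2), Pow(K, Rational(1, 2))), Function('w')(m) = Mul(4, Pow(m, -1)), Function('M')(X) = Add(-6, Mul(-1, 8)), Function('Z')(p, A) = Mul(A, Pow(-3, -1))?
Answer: Add(84, Mul(28, Pow(5, Rational(1, 2)))) ≈ 146.61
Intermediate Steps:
Function('Z')(p, A) = Mul(Rational(-1, 3), A) (Function('Z')(p, A) = Mul(A, Rational(-1, 3)) = Mul(Rational(-1, 3), A))
Function('M')(X) = -14 (Function('M')(X) = Add(-6, -8) = -14)
Function('o')(K) = Add(-6, Mul(-2, Pow(K, Rational(1, 2)))) (Function('o')(K) = Add(-6, Mul(Mul(4, Pow(-2, -1)), Pow(K, Rational(1, 2)))) = Add(-6, Mul(Mul(4, Rational(-1, 2)), Pow(K, Rational(1, 2)))) = Add(-6, Mul(-2, Pow(K, Rational(1, 2)))))
Mul(Function('o')(Add(Function('Z')(-1, 0), Mul(5, 1))), Function('M')(0)) = Mul(Add(-6, Mul(-2, Pow(Add(Mul(Rational(-1, 3), 0), Mul(5, 1)), Rational(1, 2)))), -14) = Mul(Add(-6, Mul(-2, Pow(Add(0, 5), Rational(1, 2)))), -14) = Mul(Add(-6, Mul(-2, Pow(5, Rational(1, 2)))), -14) = Add(84, Mul(28, Pow(5, Rational(1, 2))))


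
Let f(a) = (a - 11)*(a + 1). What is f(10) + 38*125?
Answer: 4739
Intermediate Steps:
f(a) = (1 + a)*(-11 + a) (f(a) = (-11 + a)*(1 + a) = (1 + a)*(-11 + a))
f(10) + 38*125 = (-11 + 10² - 10*10) + 38*125 = (-11 + 100 - 100) + 4750 = -11 + 4750 = 4739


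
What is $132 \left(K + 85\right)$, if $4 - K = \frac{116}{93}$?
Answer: $\frac{359084}{31} \approx 11583.0$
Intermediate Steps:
$K = \frac{256}{93}$ ($K = 4 - \frac{116}{93} = \frac{256}{93} \approx 2.7527$)
$132 \left(K + 85\right) = 132 \left(\frac{256}{93} + 85\right) = 132 \cdot \frac{8161}{93} = \frac{359084}{31}$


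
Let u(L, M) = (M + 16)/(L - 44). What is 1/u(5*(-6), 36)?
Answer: -37/26 ≈ -1.4231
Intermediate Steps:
u(L, M) = (16 + M)/(-44 + L)
1/u(5*(-6), 36) = 1/((16 + 36)/(-44 + 5*(-6))) = 1/(52/(-44 - 30)) = 1/(52/(-74)) = 1/(-1/74*52) = 1/(-26/37) = -37/26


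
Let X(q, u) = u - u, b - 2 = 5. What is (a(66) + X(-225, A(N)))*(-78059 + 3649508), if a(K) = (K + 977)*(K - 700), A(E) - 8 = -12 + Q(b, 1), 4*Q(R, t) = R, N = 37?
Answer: -2361663508638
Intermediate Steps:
b = 7 (b = 2 + 5 = 7)
Q(R, t) = R/4
A(E) = -9/4 (A(E) = 8 + (-12 + (¼)*7) = 8 + (-12 + 7/4) = 8 - 41/4 = -9/4)
X(q, u) = 0
a(K) = (-700 + K)*(977 + K) (a(K) = (977 + K)*(-700 + K) = (-700 + K)*(977 + K))
(a(66) + X(-225, A(N)))*(-78059 + 3649508) = ((-683900 + 66² + 277*66) + 0)*(-78059 + 3649508) = ((-683900 + 4356 + 18282) + 0)*3571449 = (-661262 + 0)*3571449 = -661262*3571449 = -2361663508638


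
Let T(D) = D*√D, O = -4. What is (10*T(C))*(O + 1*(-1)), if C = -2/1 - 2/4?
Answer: 125*I*√10/2 ≈ 197.64*I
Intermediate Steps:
C = -5/2 (C = -2*1 - 2*¼ = -2 - ½ = -5/2 ≈ -2.5000)
T(D) = D^(3/2)
(10*T(C))*(O + 1*(-1)) = (10*(-5/2)^(3/2))*(-4 + 1*(-1)) = (10*(-5*I*√10/4))*(-4 - 1) = -25*I*√10/2*(-5) = 125*I*√10/2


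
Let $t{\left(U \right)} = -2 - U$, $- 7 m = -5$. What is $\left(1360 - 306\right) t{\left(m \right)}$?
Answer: $- \frac{20026}{7} \approx -2860.9$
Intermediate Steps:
$m = \frac{5}{7}$ ($m = \left(- \frac{1}{7}\right) \left(-5\right) = \frac{5}{7} \approx 0.71429$)
$\left(1360 - 306\right) t{\left(m \right)} = \left(1360 - 306\right) \left(-2 - \frac{5}{7}\right) = 1054 \left(- \frac{19}{7}\right) = - \frac{20026}{7}$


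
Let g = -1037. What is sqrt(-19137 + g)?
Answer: I*sqrt(20174) ≈ 142.04*I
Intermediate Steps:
sqrt(-19137 + g) = sqrt(-19137 - 1037) = sqrt(-20174) = I*sqrt(20174)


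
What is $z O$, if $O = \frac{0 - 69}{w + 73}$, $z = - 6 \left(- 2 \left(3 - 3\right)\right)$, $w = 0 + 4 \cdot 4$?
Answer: $0$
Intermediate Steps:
$w = 16$ ($w = 0 + 16 = 16$)
$z = 0$ ($z = - 6 \left(\left(-2\right) 0\right) = \left(-6\right) 0 = 0$)
$O = - \frac{69}{89}$ ($O = \frac{0 - 69}{16 + 73} = - \frac{69}{89} \approx -0.77528$)
$z O = 0 \left(- \frac{69}{89}\right) = 0$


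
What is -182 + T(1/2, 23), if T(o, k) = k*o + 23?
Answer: -295/2 ≈ -147.50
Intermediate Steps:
T(o, k) = 23 + k*o
-182 + T(1/2, 23) = -182 + (23 + 23/2) = -182 + 69/2 = -295/2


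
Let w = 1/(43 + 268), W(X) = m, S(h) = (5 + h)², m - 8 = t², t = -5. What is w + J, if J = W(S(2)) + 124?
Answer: 48828/311 ≈ 157.00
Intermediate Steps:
m = 33 (m = 8 + (-5)² = 8 + 25 = 33)
W(X) = 33
J = 157 (J = 33 + 124 = 157)
w = 1/311 ≈ 0.0032154
w + J = 1/311 + 157 = 48828/311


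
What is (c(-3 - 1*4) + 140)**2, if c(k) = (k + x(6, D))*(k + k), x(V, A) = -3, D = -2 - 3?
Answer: 78400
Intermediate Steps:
D = -5
c(k) = 2*k*(-3 + k) (c(k) = (k - 3)*(k + k) = (-3 + k)*(2*k) = 2*k*(-3 + k))
(c(-3 - 1*4) + 140)**2 = (2*(-3 - 1*4)*(-3 + (-3 - 1*4)) + 140)**2 = (2*(-3 - 4)*(-3 + (-3 - 4)) + 140)**2 = (2*(-7)*(-3 - 7) + 140)**2 = (2*(-7)*(-10) + 140)**2 = (140 + 140)**2 = 280**2 = 78400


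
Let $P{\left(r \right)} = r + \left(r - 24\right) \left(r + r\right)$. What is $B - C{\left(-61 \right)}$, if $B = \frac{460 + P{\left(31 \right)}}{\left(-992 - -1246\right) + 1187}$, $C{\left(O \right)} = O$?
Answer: $\frac{88826}{1441} \approx 61.642$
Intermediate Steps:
$P{\left(r \right)} = r + 2 r \left(-24 + r\right)$ ($P{\left(r \right)} = r + \left(-24 + r\right) 2 r = r + 2 r \left(-24 + r\right)$)
$B = \frac{925}{1441}$ ($B = \frac{460 + 31 \left(-47 + 2 \cdot 31\right)}{\left(-992 - -1246\right) + 1187} = \frac{460 + 31 \left(-47 + 62\right)}{\left(-992 + 1246\right) + 1187} = \frac{460 + 31 \cdot 15}{254 + 1187} = \frac{460 + 465}{1441} = 925 \cdot \frac{1}{1441} = \frac{925}{1441} \approx 0.64192$)
$B - C{\left(-61 \right)} = \frac{925}{1441} - -61 = \frac{925}{1441} + 61 = \frac{88826}{1441}$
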